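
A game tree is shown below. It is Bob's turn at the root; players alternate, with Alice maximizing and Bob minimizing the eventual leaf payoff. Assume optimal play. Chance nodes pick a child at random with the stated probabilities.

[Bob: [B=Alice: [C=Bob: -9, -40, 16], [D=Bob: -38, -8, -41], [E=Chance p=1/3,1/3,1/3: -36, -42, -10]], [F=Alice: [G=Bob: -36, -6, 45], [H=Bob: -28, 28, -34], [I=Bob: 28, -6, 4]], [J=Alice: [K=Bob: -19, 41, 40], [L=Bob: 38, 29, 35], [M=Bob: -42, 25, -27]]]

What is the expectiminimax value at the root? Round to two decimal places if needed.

-29.33

C (Bob): min(-9, -40, 16) = -40
D (Bob): min(-38, -8, -41) = -41
E (Chance): 1/3·-36 + 1/3·-42 + 1/3·-10 = -29.33
B (Alice): max(-40, -41, -29.33) = -29.33
G (Bob): min(-36, -6, 45) = -36
H (Bob): min(-28, 28, -34) = -34
I (Bob): min(28, -6, 4) = -6
F (Alice): max(-36, -34, -6) = -6
K (Bob): min(-19, 41, 40) = -19
L (Bob): min(38, 29, 35) = 29
M (Bob): min(-42, 25, -27) = -42
J (Alice): max(-19, 29, -42) = 29
Root (Bob): min(-29.33, -6, 29) = -29.33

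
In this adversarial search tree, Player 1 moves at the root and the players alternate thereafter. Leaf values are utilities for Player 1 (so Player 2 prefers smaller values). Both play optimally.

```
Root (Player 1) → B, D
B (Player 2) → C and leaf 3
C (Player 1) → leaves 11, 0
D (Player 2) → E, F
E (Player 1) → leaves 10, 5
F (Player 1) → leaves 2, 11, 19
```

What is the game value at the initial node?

10

C (Player 1): max(11, 0) = 11
B (Player 2): min(11, 3) = 3
E (Player 1): max(10, 5) = 10
F (Player 1): max(2, 11, 19) = 19
D (Player 2): min(10, 19) = 10
Root (Player 1): max(3, 10) = 10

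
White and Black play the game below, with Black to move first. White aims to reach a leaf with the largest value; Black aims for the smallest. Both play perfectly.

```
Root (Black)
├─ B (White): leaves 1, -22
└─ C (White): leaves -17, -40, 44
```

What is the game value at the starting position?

1

B (White): max(1, -22) = 1
C (White): max(-17, -40, 44) = 44
Root (Black): min(1, 44) = 1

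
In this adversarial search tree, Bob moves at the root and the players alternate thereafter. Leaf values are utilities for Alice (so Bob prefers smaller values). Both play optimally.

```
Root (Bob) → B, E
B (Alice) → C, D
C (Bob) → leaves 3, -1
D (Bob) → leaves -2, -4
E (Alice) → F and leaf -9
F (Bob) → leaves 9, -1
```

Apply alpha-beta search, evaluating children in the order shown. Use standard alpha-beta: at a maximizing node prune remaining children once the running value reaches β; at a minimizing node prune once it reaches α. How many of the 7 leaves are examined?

C [α=-∞,β=+∞]: v=-1
D [α=-1,β=+∞]: v=-2 after child 1 ≤ α → α-cutoff, skip 1
B [α=-∞,β=+∞]: v=-1
F [α=-∞,β=-1]: v=-1
E [α=-∞,β=-1]: v=-1 after child 1 ≥ β → β-cutoff, skip 1
Root [α=-∞,β=+∞]: v=-1
Leaves evaluated: 5 of 7.

5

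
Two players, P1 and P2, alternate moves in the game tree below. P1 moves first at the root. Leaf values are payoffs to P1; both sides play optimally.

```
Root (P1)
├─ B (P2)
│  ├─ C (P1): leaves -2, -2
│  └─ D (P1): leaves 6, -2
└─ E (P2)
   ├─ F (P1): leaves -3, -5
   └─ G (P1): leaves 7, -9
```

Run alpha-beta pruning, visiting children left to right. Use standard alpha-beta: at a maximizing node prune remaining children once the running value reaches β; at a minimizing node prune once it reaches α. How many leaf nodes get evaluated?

5

C [α=-∞,β=+∞]: v=-2
D [α=-∞,β=-2]: v=6 after child 1 ≥ β → β-cutoff, skip 1
B [α=-∞,β=+∞]: v=-2
F [α=-2,β=+∞]: v=-3
E [α=-2,β=+∞]: v=-3 after child 1 ≤ α → α-cutoff, skip 1
Root [α=-∞,β=+∞]: v=-2
Leaves evaluated: 5 of 8.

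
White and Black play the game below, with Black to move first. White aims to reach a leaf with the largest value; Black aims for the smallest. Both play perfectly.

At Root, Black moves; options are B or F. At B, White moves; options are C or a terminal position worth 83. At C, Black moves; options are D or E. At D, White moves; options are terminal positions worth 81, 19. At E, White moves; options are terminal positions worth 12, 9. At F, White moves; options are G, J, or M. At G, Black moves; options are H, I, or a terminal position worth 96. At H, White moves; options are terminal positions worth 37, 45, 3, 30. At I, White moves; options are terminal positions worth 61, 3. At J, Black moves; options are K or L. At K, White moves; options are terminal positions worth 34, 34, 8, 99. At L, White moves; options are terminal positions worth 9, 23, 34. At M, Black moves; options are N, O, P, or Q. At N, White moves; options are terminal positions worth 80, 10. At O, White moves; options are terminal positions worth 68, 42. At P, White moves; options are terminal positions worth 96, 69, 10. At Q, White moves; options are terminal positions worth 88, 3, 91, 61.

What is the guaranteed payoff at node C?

12

D: max(81, 19) = 81
E: max(12, 9) = 12
C: min(81, 12) = 12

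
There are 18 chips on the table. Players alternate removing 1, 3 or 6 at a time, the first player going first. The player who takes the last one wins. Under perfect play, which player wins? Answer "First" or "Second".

W/L table (W = player to move can force a win):
i:   0  1  2  3  4  5  6  7  8  9 10 11 12 13 14 15 16 17 18
     L  W  L  W  L  W  W  W  W  L  W  L  W  L  W  W  W  W  L
Position 18 is L, so the second player wins.

Second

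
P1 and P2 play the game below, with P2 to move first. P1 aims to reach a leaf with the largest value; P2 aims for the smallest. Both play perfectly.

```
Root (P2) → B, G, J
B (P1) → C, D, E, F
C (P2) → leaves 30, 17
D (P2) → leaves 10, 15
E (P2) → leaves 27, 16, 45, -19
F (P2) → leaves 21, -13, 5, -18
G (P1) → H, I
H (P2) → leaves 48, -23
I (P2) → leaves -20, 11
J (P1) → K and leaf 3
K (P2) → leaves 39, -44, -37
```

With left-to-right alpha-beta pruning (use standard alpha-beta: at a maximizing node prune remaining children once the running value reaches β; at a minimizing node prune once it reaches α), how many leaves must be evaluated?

C [α=-∞,β=+∞]: v=17
D [α=17,β=+∞]: v=10 after child 1 ≤ α → α-cutoff, skip 1
E [α=17,β=+∞]: v=16 after child 2 ≤ α → α-cutoff, skip 2
F [α=17,β=+∞]: v=-13 after child 2 ≤ α → α-cutoff, skip 2
B [α=-∞,β=+∞]: v=17
H [α=-∞,β=17]: v=-23
I [α=-23,β=17]: v=-20
G [α=-∞,β=17]: v=-20
K [α=-∞,β=-20]: v=-44
J [α=-∞,β=-20]: v=3
Root [α=-∞,β=+∞]: v=-20
Leaves evaluated: 15 of 20.

15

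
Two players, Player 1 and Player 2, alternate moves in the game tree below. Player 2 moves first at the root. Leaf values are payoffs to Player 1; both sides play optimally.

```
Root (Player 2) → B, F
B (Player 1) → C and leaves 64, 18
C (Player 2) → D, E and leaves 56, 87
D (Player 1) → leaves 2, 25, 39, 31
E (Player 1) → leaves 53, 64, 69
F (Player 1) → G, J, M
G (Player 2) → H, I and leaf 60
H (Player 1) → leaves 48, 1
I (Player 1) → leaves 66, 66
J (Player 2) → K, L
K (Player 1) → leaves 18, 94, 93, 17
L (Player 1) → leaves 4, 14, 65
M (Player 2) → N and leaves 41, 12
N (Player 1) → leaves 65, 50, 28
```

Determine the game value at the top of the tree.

64

D (Player 1): max(2, 25, 39, 31) = 39
E (Player 1): max(53, 64, 69) = 69
C (Player 2): min(39, 69, 56, 87) = 39
B (Player 1): max(39, 64, 18) = 64
H (Player 1): max(48, 1) = 48
I (Player 1): max(66, 66) = 66
G (Player 2): min(48, 66, 60) = 48
K (Player 1): max(18, 94, 93, 17) = 94
L (Player 1): max(4, 14, 65) = 65
J (Player 2): min(94, 65) = 65
N (Player 1): max(65, 50, 28) = 65
M (Player 2): min(65, 41, 12) = 12
F (Player 1): max(48, 65, 12) = 65
Root (Player 2): min(64, 65) = 64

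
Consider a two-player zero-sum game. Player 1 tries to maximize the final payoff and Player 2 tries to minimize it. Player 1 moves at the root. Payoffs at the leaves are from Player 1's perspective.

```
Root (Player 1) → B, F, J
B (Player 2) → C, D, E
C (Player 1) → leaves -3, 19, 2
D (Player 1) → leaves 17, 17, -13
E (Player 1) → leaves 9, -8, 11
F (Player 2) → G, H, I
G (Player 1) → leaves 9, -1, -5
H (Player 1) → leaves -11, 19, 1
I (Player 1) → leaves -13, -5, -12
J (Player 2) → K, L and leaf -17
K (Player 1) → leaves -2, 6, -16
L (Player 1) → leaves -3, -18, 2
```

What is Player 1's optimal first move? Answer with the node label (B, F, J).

B

C (Player 1): max(-3, 19, 2) = 19
D (Player 1): max(17, 17, -13) = 17
E (Player 1): max(9, -8, 11) = 11
B (Player 2): min(19, 17, 11) = 11
G (Player 1): max(9, -1, -5) = 9
H (Player 1): max(-11, 19, 1) = 19
I (Player 1): max(-13, -5, -12) = -5
F (Player 2): min(9, 19, -5) = -5
K (Player 1): max(-2, 6, -16) = 6
L (Player 1): max(-3, -18, 2) = 2
J (Player 2): min(6, 2, -17) = -17
Root (Player 1): max(11, -5, -17) = 11
Player 1 picks the child with the highest value: B (value 11).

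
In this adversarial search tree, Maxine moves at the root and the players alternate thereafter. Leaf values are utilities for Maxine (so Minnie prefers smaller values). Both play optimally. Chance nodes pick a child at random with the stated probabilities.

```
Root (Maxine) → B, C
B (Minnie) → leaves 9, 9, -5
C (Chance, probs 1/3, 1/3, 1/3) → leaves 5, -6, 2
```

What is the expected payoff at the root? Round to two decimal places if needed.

0.33

B (Minnie): min(9, 9, -5) = -5
C (Chance): 1/3·5 + 1/3·-6 + 1/3·2 = 0.33
Root (Maxine): max(-5, 0.33) = 0.33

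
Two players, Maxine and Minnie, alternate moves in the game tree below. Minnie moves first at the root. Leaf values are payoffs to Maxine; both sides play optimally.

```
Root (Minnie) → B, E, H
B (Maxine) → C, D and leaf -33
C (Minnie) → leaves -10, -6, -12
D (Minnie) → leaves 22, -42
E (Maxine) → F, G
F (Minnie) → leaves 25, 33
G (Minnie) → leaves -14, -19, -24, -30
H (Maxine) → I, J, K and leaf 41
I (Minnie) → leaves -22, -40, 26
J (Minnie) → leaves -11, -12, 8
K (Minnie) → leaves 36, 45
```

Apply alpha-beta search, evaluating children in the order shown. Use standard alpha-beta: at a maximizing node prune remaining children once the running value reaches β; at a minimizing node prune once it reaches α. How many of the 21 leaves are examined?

C [α=-∞,β=+∞]: v=-12
D [α=-12,β=+∞]: v=-42
B [α=-∞,β=+∞]: v=-12
F [α=-∞,β=-12]: v=25
E [α=-∞,β=-12]: v=25 after child 1 ≥ β → β-cutoff, skip 1
I [α=-∞,β=-12]: v=-40
J [α=-40,β=-12]: v=-12
H [α=-∞,β=-12]: v=-12 after child 2 ≥ β → β-cutoff, skip 2
Root [α=-∞,β=+∞]: v=-12
Leaves evaluated: 14 of 21.

14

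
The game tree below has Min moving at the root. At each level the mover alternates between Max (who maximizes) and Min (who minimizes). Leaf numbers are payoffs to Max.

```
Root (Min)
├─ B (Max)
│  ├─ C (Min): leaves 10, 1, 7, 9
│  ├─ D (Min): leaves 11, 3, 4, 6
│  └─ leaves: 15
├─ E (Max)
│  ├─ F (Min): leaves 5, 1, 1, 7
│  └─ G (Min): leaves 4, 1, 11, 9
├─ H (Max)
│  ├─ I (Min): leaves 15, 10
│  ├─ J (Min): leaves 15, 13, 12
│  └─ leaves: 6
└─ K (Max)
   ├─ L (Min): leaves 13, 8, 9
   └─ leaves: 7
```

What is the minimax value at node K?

L: min(13, 8, 9) = 8
K: max(8, 7) = 8

8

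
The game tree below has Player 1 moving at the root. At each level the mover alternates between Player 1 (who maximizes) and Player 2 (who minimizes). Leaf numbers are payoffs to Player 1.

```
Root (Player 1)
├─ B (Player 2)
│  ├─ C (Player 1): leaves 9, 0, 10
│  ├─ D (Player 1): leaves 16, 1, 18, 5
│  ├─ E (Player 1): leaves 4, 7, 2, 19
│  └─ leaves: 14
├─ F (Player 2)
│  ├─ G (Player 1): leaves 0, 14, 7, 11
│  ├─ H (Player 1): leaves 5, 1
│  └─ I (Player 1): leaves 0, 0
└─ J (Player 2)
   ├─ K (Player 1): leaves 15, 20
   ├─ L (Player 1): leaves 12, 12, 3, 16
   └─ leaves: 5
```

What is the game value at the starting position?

C (Player 1): max(9, 0, 10) = 10
D (Player 1): max(16, 1, 18, 5) = 18
E (Player 1): max(4, 7, 2, 19) = 19
B (Player 2): min(10, 18, 19, 14) = 10
G (Player 1): max(0, 14, 7, 11) = 14
H (Player 1): max(5, 1) = 5
I (Player 1): max(0, 0) = 0
F (Player 2): min(14, 5, 0) = 0
K (Player 1): max(15, 20) = 20
L (Player 1): max(12, 12, 3, 16) = 16
J (Player 2): min(20, 16, 5) = 5
Root (Player 1): max(10, 0, 5) = 10

10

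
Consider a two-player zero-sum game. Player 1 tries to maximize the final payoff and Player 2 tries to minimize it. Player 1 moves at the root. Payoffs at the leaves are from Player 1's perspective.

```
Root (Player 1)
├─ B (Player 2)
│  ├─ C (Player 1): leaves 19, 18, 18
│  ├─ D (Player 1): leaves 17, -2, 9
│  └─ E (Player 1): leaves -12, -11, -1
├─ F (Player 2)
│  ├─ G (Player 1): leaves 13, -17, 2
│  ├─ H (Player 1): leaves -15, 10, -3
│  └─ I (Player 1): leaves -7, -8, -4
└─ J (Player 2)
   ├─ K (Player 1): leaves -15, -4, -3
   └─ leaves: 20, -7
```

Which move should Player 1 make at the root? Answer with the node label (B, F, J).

B

C (Player 1): max(19, 18, 18) = 19
D (Player 1): max(17, -2, 9) = 17
E (Player 1): max(-12, -11, -1) = -1
B (Player 2): min(19, 17, -1) = -1
G (Player 1): max(13, -17, 2) = 13
H (Player 1): max(-15, 10, -3) = 10
I (Player 1): max(-7, -8, -4) = -4
F (Player 2): min(13, 10, -4) = -4
K (Player 1): max(-15, -4, -3) = -3
J (Player 2): min(-3, 20, -7) = -7
Root (Player 1): max(-1, -4, -7) = -1
Player 1 picks the child with the highest value: B (value -1).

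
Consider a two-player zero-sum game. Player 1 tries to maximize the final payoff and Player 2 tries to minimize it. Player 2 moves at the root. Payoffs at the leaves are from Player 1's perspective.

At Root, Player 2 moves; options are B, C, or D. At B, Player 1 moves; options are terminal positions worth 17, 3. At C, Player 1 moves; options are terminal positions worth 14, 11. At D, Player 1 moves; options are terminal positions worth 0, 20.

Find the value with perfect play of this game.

B (Player 1): max(17, 3) = 17
C (Player 1): max(14, 11) = 14
D (Player 1): max(0, 20) = 20
Root (Player 2): min(17, 14, 20) = 14

14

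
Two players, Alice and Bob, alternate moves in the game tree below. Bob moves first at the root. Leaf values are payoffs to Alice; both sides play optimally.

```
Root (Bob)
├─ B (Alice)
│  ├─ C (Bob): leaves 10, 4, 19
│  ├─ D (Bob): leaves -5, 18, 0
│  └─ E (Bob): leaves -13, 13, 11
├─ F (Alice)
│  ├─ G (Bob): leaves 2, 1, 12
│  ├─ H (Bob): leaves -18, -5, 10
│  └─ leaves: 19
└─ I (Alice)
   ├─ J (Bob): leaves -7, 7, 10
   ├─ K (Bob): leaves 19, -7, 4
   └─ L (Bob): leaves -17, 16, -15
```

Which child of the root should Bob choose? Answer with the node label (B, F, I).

C (Bob): min(10, 4, 19) = 4
D (Bob): min(-5, 18, 0) = -5
E (Bob): min(-13, 13, 11) = -13
B (Alice): max(4, -5, -13) = 4
G (Bob): min(2, 1, 12) = 1
H (Bob): min(-18, -5, 10) = -18
F (Alice): max(1, -18, 19) = 19
J (Bob): min(-7, 7, 10) = -7
K (Bob): min(19, -7, 4) = -7
L (Bob): min(-17, 16, -15) = -17
I (Alice): max(-7, -7, -17) = -7
Root (Bob): min(4, 19, -7) = -7
Bob picks the child with the lowest value: I (value -7).

I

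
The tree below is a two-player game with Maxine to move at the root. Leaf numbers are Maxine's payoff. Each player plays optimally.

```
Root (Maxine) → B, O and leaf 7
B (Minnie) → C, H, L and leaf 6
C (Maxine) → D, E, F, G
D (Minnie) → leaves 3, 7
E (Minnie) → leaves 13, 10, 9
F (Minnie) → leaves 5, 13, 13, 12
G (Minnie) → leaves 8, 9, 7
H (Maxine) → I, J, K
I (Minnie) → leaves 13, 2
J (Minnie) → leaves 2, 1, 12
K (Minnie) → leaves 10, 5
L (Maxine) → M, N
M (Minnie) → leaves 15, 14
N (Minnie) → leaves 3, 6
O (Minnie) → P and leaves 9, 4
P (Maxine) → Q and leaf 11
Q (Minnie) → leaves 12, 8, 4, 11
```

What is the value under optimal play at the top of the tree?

7

D (Minnie): min(3, 7) = 3
E (Minnie): min(13, 10, 9) = 9
F (Minnie): min(5, 13, 13, 12) = 5
G (Minnie): min(8, 9, 7) = 7
C (Maxine): max(3, 9, 5, 7) = 9
I (Minnie): min(13, 2) = 2
J (Minnie): min(2, 1, 12) = 1
K (Minnie): min(10, 5) = 5
H (Maxine): max(2, 1, 5) = 5
M (Minnie): min(15, 14) = 14
N (Minnie): min(3, 6) = 3
L (Maxine): max(14, 3) = 14
B (Minnie): min(9, 5, 14, 6) = 5
Q (Minnie): min(12, 8, 4, 11) = 4
P (Maxine): max(4, 11) = 11
O (Minnie): min(11, 9, 4) = 4
Root (Maxine): max(5, 4, 7) = 7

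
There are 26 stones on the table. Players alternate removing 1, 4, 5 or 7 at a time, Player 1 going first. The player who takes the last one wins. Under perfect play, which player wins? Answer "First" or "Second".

i:   0  1  2  3  4  5  6  7  8  9 10 11 12 13 14 15 16 17 18 19 20 21 22 23 24 25 26
     L  W  L  W  W  W  W  W  L  W  L  W  W  W  W  W  L  W  L  W  W  W  W  W  L  W  L
Position 26 is L, so the second player wins.

Second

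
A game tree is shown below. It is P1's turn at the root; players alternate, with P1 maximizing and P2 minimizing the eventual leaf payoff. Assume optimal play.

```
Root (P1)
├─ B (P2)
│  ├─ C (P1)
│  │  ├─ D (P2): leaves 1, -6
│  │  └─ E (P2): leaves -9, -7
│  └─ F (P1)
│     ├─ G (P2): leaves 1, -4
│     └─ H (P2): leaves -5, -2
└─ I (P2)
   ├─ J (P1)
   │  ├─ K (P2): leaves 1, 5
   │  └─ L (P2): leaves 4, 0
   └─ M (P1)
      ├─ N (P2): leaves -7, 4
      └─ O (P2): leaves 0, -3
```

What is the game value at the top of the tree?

D (P2): min(1, -6) = -6
E (P2): min(-9, -7) = -9
C (P1): max(-6, -9) = -6
G (P2): min(1, -4) = -4
H (P2): min(-5, -2) = -5
F (P1): max(-4, -5) = -4
B (P2): min(-6, -4) = -6
K (P2): min(1, 5) = 1
L (P2): min(4, 0) = 0
J (P1): max(1, 0) = 1
N (P2): min(-7, 4) = -7
O (P2): min(0, -3) = -3
M (P1): max(-7, -3) = -3
I (P2): min(1, -3) = -3
Root (P1): max(-6, -3) = -3

-3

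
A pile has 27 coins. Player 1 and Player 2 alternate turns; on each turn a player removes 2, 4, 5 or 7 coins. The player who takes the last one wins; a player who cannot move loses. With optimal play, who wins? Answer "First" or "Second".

Second

Mark each pile size as W (mover wins) or L (mover loses):
i:   0  1  2  3  4  5  6  7  8  9 10 11 12 13 14 15 16 17 18 19 20 21 22 23 24 25 26 27
     L  L  W  W  W  W  W  W  W  L  L  W  W  W  W  W  W  W  L  L  W  W  W  W  W  W  W  L
Position 27 is L, so the second player wins.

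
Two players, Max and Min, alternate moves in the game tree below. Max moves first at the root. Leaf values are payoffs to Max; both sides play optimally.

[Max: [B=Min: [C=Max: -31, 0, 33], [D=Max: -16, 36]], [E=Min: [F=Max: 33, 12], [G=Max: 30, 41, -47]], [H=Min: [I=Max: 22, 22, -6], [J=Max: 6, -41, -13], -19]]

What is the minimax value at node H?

-19

I: max(22, 22, -6) = 22
J: max(6, -41, -13) = 6
H: min(22, 6, -19) = -19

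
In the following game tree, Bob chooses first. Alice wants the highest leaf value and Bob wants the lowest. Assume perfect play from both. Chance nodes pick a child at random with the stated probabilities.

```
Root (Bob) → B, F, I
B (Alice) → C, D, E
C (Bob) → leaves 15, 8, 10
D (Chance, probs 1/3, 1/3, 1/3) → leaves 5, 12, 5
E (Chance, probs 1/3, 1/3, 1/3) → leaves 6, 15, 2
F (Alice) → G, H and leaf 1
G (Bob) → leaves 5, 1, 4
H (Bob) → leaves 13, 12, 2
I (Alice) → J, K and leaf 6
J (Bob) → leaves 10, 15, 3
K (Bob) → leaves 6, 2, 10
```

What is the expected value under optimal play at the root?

C (Bob): min(15, 8, 10) = 8
D (Chance): 1/3·5 + 1/3·12 + 1/3·5 = 7.33
E (Chance): 1/3·6 + 1/3·15 + 1/3·2 = 7.67
B (Alice): max(8, 7.33, 7.67) = 8
G (Bob): min(5, 1, 4) = 1
H (Bob): min(13, 12, 2) = 2
F (Alice): max(1, 2, 1) = 2
J (Bob): min(10, 15, 3) = 3
K (Bob): min(6, 2, 10) = 2
I (Alice): max(3, 2, 6) = 6
Root (Bob): min(8, 2, 6) = 2

2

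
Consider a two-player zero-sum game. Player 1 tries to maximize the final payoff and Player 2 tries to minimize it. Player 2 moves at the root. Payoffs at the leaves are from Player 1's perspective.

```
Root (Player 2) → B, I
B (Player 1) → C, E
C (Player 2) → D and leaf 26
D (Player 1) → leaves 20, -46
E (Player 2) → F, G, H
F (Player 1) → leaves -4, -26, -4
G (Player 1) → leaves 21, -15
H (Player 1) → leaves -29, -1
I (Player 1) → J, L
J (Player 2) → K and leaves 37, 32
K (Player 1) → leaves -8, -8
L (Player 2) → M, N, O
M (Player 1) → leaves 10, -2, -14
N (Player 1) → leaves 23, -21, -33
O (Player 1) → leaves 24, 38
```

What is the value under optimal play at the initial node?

D (Player 1): max(20, -46) = 20
C (Player 2): min(20, 26) = 20
F (Player 1): max(-4, -26, -4) = -4
G (Player 1): max(21, -15) = 21
H (Player 1): max(-29, -1) = -1
E (Player 2): min(-4, 21, -1) = -4
B (Player 1): max(20, -4) = 20
K (Player 1): max(-8, -8) = -8
J (Player 2): min(-8, 37, 32) = -8
M (Player 1): max(10, -2, -14) = 10
N (Player 1): max(23, -21, -33) = 23
O (Player 1): max(24, 38) = 38
L (Player 2): min(10, 23, 38) = 10
I (Player 1): max(-8, 10) = 10
Root (Player 2): min(20, 10) = 10

10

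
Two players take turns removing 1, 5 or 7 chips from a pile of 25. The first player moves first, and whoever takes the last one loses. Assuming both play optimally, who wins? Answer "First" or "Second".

Positions where the player to move wins (W) vs loses (L):
i:   0  1  2  3  4  5  6  7  8  9 10 11 12 13 14 15 16 17 18 19 20 21 22 23 24 25
     W  L  W  L  W  L  W  L  W  L  W  L  W  L  W  L  W  L  W  L  W  L  W  L  W  L
Position 25 is L, so the second player wins.

Second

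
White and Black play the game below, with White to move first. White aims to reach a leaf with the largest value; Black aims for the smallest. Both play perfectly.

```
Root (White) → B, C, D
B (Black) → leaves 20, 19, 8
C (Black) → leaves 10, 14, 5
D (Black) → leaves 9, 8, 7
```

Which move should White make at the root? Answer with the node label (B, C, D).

B

B (Black): min(20, 19, 8) = 8
C (Black): min(10, 14, 5) = 5
D (Black): min(9, 8, 7) = 7
Root (White): max(8, 5, 7) = 8
White picks the child with the highest value: B (value 8).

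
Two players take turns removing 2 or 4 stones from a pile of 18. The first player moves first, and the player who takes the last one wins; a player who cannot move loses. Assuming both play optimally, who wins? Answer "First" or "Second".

Mark each pile size as W (mover wins) or L (mover loses):
i:   0  1  2  3  4  5  6  7  8  9 10 11 12 13 14 15 16 17 18
     L  L  W  W  W  W  L  L  W  W  W  W  L  L  W  W  W  W  L
Position 18 is L, so the second player wins.

Second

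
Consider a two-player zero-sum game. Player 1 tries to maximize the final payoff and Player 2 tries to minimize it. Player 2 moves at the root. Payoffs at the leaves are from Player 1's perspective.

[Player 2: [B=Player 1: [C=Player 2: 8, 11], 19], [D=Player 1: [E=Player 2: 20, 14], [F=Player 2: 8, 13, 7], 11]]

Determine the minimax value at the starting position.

14

C (Player 2): min(8, 11) = 8
B (Player 1): max(8, 19) = 19
E (Player 2): min(20, 14) = 14
F (Player 2): min(8, 13, 7) = 7
D (Player 1): max(14, 7, 11) = 14
Root (Player 2): min(19, 14) = 14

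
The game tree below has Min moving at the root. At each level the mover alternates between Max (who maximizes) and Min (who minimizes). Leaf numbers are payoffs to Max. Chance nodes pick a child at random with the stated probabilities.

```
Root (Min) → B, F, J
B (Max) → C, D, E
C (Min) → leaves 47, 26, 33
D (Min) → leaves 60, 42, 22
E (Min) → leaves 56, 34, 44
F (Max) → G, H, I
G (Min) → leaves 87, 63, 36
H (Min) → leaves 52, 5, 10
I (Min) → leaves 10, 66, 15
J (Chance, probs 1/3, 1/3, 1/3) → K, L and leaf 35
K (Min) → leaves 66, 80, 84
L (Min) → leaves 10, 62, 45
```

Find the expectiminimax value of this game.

34

C (Min): min(47, 26, 33) = 26
D (Min): min(60, 42, 22) = 22
E (Min): min(56, 34, 44) = 34
B (Max): max(26, 22, 34) = 34
G (Min): min(87, 63, 36) = 36
H (Min): min(52, 5, 10) = 5
I (Min): min(10, 66, 15) = 10
F (Max): max(36, 5, 10) = 36
K (Min): min(66, 80, 84) = 66
L (Min): min(10, 62, 45) = 10
J (Chance): 1/3·66 + 1/3·10 + 1/3·35 = 37
Root (Min): min(34, 36, 37) = 34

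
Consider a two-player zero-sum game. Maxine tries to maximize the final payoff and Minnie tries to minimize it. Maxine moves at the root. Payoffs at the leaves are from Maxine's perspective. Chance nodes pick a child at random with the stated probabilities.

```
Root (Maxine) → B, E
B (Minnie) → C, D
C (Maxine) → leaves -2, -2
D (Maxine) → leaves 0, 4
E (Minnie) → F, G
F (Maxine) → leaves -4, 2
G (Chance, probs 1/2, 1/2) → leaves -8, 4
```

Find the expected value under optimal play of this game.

C (Maxine): max(-2, -2) = -2
D (Maxine): max(0, 4) = 4
B (Minnie): min(-2, 4) = -2
F (Maxine): max(-4, 2) = 2
G (Chance): 1/2·-8 + 1/2·4 = -2
E (Minnie): min(2, -2) = -2
Root (Maxine): max(-2, -2) = -2

-2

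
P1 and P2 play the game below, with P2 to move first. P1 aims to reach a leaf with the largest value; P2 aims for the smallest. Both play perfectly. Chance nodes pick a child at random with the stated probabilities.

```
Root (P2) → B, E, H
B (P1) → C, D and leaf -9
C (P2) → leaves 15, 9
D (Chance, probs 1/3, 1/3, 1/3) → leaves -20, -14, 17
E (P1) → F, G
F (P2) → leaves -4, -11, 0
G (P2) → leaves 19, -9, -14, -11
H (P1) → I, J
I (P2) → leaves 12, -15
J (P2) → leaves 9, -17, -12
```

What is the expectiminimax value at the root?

C (P2): min(15, 9) = 9
D (Chance): 1/3·-20 + 1/3·-14 + 1/3·17 = -5.67
B (P1): max(9, -5.67, -9) = 9
F (P2): min(-4, -11, 0) = -11
G (P2): min(19, -9, -14, -11) = -14
E (P1): max(-11, -14) = -11
I (P2): min(12, -15) = -15
J (P2): min(9, -17, -12) = -17
H (P1): max(-15, -17) = -15
Root (P2): min(9, -11, -15) = -15

-15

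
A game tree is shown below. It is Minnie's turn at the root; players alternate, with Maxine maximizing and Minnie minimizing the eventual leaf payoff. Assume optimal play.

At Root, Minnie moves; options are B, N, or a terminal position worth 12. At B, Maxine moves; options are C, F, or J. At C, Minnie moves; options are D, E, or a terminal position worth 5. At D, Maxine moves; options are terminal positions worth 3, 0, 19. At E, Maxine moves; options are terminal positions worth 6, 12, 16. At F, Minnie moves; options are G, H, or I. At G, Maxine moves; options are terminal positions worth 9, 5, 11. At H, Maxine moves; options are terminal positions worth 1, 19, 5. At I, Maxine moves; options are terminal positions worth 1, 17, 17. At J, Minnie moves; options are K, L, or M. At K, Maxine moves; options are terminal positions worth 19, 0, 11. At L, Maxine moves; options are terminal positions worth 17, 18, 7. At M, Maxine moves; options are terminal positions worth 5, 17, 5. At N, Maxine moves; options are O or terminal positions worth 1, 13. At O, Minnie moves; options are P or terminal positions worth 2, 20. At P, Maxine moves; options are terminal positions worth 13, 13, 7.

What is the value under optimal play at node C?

5

D: max(3, 0, 19) = 19
E: max(6, 12, 16) = 16
C: min(19, 16, 5) = 5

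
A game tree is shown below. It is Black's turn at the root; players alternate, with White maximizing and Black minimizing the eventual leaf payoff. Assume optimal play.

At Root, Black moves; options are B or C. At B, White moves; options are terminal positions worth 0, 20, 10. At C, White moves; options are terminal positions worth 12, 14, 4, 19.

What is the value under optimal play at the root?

B (White): max(0, 20, 10) = 20
C (White): max(12, 14, 4, 19) = 19
Root (Black): min(20, 19) = 19

19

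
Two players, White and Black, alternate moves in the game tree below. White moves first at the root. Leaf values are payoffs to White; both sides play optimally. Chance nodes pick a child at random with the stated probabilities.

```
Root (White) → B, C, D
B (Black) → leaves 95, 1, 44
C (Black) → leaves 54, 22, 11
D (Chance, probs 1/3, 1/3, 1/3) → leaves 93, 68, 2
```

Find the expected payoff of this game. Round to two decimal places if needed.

B (Black): min(95, 1, 44) = 1
C (Black): min(54, 22, 11) = 11
D (Chance): 1/3·93 + 1/3·68 + 1/3·2 = 54.33
Root (White): max(1, 11, 54.33) = 54.33

54.33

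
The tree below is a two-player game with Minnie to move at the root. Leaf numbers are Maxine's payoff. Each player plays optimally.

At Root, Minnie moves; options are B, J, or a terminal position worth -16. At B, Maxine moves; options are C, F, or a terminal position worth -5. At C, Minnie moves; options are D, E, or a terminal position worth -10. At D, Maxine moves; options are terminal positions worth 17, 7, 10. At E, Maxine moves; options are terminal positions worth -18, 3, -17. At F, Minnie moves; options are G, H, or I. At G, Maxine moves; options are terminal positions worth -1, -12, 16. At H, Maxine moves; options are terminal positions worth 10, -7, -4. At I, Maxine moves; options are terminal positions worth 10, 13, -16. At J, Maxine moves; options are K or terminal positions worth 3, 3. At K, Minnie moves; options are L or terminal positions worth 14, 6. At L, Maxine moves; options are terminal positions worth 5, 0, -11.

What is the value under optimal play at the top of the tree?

-16

D (Maxine): max(17, 7, 10) = 17
E (Maxine): max(-18, 3, -17) = 3
C (Minnie): min(17, 3, -10) = -10
G (Maxine): max(-1, -12, 16) = 16
H (Maxine): max(10, -7, -4) = 10
I (Maxine): max(10, 13, -16) = 13
F (Minnie): min(16, 10, 13) = 10
B (Maxine): max(-10, 10, -5) = 10
L (Maxine): max(5, 0, -11) = 5
K (Minnie): min(5, 14, 6) = 5
J (Maxine): max(5, 3, 3) = 5
Root (Minnie): min(10, 5, -16) = -16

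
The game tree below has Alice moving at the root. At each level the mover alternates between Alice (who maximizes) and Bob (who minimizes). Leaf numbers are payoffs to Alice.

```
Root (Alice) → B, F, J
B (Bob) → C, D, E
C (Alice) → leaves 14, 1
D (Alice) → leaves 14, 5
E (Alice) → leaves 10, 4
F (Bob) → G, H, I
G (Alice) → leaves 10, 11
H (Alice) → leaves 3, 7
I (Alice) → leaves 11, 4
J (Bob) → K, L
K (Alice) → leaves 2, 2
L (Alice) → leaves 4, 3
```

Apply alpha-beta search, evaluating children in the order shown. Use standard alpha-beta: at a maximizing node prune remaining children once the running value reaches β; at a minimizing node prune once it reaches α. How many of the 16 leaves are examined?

11

C [α=-∞,β=+∞]: v=14
D [α=-∞,β=14]: v=14 after child 1 ≥ β → β-cutoff, skip 1
E [α=-∞,β=14]: v=10
B [α=-∞,β=+∞]: v=10
G [α=10,β=+∞]: v=11
H [α=10,β=11]: v=7
F [α=10,β=+∞]: v=7 after child 2 ≤ α → α-cutoff, skip 1
K [α=10,β=+∞]: v=2
J [α=10,β=+∞]: v=2 after child 1 ≤ α → α-cutoff, skip 1
Root [α=-∞,β=+∞]: v=10
Leaves evaluated: 11 of 16.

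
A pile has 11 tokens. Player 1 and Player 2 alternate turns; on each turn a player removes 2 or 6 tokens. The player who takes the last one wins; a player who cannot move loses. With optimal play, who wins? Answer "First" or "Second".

First

i:   0  1  2  3  4  5  6  7  8  9 10 11
     L  L  W  W  L  L  W  W  L  L  W  W
Position 11 is W, so the first player wins.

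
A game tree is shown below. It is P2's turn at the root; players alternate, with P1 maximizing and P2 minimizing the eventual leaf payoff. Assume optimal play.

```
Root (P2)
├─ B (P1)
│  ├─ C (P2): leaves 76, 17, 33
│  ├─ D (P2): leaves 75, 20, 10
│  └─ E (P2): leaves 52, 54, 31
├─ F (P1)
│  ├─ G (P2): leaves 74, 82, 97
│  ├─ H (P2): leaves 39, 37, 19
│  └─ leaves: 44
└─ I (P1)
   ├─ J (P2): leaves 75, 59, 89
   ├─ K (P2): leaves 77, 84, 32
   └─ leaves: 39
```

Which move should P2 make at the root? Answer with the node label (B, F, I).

C (P2): min(76, 17, 33) = 17
D (P2): min(75, 20, 10) = 10
E (P2): min(52, 54, 31) = 31
B (P1): max(17, 10, 31) = 31
G (P2): min(74, 82, 97) = 74
H (P2): min(39, 37, 19) = 19
F (P1): max(74, 19, 44) = 74
J (P2): min(75, 59, 89) = 59
K (P2): min(77, 84, 32) = 32
I (P1): max(59, 32, 39) = 59
Root (P2): min(31, 74, 59) = 31
P2 picks the child with the lowest value: B (value 31).

B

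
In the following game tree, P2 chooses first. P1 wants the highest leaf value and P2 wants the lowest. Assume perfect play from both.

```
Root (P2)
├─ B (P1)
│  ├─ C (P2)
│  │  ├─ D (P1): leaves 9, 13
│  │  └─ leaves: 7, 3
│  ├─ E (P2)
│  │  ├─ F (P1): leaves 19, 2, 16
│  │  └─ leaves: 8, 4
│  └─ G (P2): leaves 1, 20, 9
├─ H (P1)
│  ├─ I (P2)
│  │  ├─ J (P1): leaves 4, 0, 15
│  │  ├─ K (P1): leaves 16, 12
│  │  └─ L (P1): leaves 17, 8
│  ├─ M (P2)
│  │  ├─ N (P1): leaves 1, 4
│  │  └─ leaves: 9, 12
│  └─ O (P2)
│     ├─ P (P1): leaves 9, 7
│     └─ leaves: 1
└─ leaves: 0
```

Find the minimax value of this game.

D (P1): max(9, 13) = 13
C (P2): min(13, 7, 3) = 3
F (P1): max(19, 2, 16) = 19
E (P2): min(19, 8, 4) = 4
G (P2): min(1, 20, 9) = 1
B (P1): max(3, 4, 1) = 4
J (P1): max(4, 0, 15) = 15
K (P1): max(16, 12) = 16
L (P1): max(17, 8) = 17
I (P2): min(15, 16, 17) = 15
N (P1): max(1, 4) = 4
M (P2): min(4, 9, 12) = 4
P (P1): max(9, 7) = 9
O (P2): min(9, 1) = 1
H (P1): max(15, 4, 1) = 15
Root (P2): min(4, 15, 0) = 0

0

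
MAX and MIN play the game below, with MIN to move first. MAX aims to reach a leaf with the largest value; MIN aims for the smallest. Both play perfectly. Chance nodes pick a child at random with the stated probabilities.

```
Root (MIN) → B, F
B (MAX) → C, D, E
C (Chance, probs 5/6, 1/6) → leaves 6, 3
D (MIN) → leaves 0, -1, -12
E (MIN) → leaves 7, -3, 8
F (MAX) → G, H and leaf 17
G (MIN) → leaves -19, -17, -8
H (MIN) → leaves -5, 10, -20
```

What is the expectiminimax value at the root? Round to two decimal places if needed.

C (Chance): 5/6·6 + 1/6·3 = 5.5
D (MIN): min(0, -1, -12) = -12
E (MIN): min(7, -3, 8) = -3
B (MAX): max(5.5, -12, -3) = 5.5
G (MIN): min(-19, -17, -8) = -19
H (MIN): min(-5, 10, -20) = -20
F (MAX): max(-19, -20, 17) = 17
Root (MIN): min(5.5, 17) = 5.5

5.5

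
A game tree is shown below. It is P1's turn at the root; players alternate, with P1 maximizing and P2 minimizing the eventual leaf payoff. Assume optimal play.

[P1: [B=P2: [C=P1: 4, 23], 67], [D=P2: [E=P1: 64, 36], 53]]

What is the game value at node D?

53

E: max(64, 36) = 64
D: min(64, 53) = 53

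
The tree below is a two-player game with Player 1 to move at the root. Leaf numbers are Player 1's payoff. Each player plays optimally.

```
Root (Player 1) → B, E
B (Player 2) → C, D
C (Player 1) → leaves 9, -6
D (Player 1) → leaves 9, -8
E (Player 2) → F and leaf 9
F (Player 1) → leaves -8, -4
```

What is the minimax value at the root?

9

C (Player 1): max(9, -6) = 9
D (Player 1): max(9, -8) = 9
B (Player 2): min(9, 9) = 9
F (Player 1): max(-8, -4) = -4
E (Player 2): min(-4, 9) = -4
Root (Player 1): max(9, -4) = 9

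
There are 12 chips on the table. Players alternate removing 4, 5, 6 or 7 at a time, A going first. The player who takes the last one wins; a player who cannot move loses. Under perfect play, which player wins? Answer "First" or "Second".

Second

Compute winning (W) and losing (L) positions by backward induction:
i:   0  1  2  3  4  5  6  7  8  9 10 11 12
     L  L  L  L  W  W  W  W  W  W  W  L  L
Position 12 is L, so the second player wins.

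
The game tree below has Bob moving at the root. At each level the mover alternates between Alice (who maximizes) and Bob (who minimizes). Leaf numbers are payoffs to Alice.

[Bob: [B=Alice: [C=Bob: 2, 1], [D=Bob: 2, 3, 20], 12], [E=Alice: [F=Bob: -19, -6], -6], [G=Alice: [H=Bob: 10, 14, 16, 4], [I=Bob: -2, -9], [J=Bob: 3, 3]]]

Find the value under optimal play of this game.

-6

C (Bob): min(2, 1) = 1
D (Bob): min(2, 3, 20) = 2
B (Alice): max(1, 2, 12) = 12
F (Bob): min(-19, -6) = -19
E (Alice): max(-19, -6) = -6
H (Bob): min(10, 14, 16, 4) = 4
I (Bob): min(-2, -9) = -9
J (Bob): min(3, 3) = 3
G (Alice): max(4, -9, 3) = 4
Root (Bob): min(12, -6, 4) = -6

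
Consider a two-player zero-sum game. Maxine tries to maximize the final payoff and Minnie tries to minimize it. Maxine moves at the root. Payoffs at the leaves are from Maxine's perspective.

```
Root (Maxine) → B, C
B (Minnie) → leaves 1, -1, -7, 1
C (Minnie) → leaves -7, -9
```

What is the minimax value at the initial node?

-7

B (Minnie): min(1, -1, -7, 1) = -7
C (Minnie): min(-7, -9) = -9
Root (Maxine): max(-7, -9) = -7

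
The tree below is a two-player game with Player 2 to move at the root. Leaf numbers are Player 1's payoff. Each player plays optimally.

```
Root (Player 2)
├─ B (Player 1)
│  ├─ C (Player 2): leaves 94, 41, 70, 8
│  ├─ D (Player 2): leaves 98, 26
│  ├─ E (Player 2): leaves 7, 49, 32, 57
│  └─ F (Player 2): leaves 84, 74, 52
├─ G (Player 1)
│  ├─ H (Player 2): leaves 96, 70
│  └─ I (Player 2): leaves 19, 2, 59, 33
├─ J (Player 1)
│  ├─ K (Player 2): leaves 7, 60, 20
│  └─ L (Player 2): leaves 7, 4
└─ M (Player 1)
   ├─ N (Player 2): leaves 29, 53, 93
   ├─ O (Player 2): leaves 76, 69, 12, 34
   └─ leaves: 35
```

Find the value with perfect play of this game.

7

C (Player 2): min(94, 41, 70, 8) = 8
D (Player 2): min(98, 26) = 26
E (Player 2): min(7, 49, 32, 57) = 7
F (Player 2): min(84, 74, 52) = 52
B (Player 1): max(8, 26, 7, 52) = 52
H (Player 2): min(96, 70) = 70
I (Player 2): min(19, 2, 59, 33) = 2
G (Player 1): max(70, 2) = 70
K (Player 2): min(7, 60, 20) = 7
L (Player 2): min(7, 4) = 4
J (Player 1): max(7, 4) = 7
N (Player 2): min(29, 53, 93) = 29
O (Player 2): min(76, 69, 12, 34) = 12
M (Player 1): max(29, 12, 35) = 35
Root (Player 2): min(52, 70, 7, 35) = 7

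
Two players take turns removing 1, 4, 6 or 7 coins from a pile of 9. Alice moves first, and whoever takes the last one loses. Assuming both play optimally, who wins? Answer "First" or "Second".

First

Mark each pile size as W (mover wins) or L (mover loses):
i:   0  1  2  3  4  5  6  7  8  9
     W  L  W  L  W  W  L  W  W  W
Position 9 is W, so the first player wins.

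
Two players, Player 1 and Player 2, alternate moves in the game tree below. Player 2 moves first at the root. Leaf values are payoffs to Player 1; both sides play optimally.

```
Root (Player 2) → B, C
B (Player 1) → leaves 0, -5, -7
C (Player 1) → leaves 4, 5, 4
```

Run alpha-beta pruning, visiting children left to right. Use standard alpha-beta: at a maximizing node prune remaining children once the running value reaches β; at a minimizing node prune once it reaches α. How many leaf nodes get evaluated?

B [α=-∞,β=+∞]: v=0
C [α=-∞,β=0]: v=4 after child 1 ≥ β → β-cutoff, skip 2
Root [α=-∞,β=+∞]: v=0
Leaves evaluated: 4 of 6.

4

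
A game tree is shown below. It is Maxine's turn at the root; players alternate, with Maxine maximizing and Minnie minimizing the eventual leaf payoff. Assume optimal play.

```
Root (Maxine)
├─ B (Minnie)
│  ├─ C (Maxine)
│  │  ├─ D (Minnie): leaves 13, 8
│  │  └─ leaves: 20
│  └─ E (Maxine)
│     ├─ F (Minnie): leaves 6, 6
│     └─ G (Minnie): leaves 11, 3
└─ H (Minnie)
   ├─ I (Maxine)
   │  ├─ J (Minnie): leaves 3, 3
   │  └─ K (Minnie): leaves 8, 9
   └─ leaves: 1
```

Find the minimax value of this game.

D (Minnie): min(13, 8) = 8
C (Maxine): max(8, 20) = 20
F (Minnie): min(6, 6) = 6
G (Minnie): min(11, 3) = 3
E (Maxine): max(6, 3) = 6
B (Minnie): min(20, 6) = 6
J (Minnie): min(3, 3) = 3
K (Minnie): min(8, 9) = 8
I (Maxine): max(3, 8) = 8
H (Minnie): min(8, 1) = 1
Root (Maxine): max(6, 1) = 6

6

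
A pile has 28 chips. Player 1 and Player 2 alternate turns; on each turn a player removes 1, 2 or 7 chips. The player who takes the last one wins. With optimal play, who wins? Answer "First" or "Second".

First

Positions where the player to move wins (W) vs loses (L):
i:   0  1  2  3  4  5  6  7  8  9 10 11 12 13 14 15 16 17 18 19 20 21 22 23 24 25 26 27 28
     L  W  W  L  W  W  L  W  W  L  W  W  L  W  W  L  W  W  L  W  W  L  W  W  L  W  W  L  W
Position 28 is W, so the first player wins.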